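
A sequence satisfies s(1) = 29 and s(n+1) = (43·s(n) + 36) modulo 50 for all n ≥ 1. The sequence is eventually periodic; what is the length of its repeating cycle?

4

s(1) = 29, s(2) = 33, s(3) = 5, s(4) = 1, s(5) = 29.
The sequence repeats with period 4.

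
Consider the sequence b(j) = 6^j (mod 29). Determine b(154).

1

Computing terms: b(0) = 1; b(1) = 6; b(2) = 7; b(3) = 13; b(4) = 20; b(5) = 4; b(6) = 24; b(7) = 28; b(8) = 23; b(9) = 22; b(10) = 16; b(11) = 9; b(12) = 25; b(13) = 5; b(14) = 1.
Since b(14) = b(0) = 1, the sequence is periodic with period 14.
(154 - 0) mod 14 = 0, so b(154) = b(0) = 1.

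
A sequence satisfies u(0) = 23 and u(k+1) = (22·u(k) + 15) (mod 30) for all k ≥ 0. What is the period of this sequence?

4

Listing terms: u(0) = 23, u(1) = 11, u(2) = 17, u(3) = 29, u(4) = 23.
Since u(4) = u(0) = 23, the sequence is periodic with period 4.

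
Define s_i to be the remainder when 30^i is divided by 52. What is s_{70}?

s_1 = 30,  s_2 = 16,  s_3 = 12,  s_4 = 48,  s_5 = 36,  s_6 = 40,  s_7 = 4,  s_8 = 16.
Since s_8 = s_2 = 16, the sequence is eventually periodic: after a pre-period of length 1 it cycles with period 6.
For i ≥ 2, s_i depends only on (i - 2) mod 6. (70 - 2) mod 6 = 2, so s_{70} = s_4 = 48.

48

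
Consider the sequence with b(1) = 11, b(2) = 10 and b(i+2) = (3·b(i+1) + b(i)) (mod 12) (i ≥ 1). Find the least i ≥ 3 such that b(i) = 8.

Listing terms: b(1) = 11, b(2) = 10, b(3) = 5, b(4) = 1, b(5) = 8, b(6) = 1, b(7) = 11, b(8) = 10.
The sequence repeats with period 6.
The value 8 first appears (with i ≥ 3) at b(5).

5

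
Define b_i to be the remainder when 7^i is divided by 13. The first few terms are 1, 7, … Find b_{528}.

1

Computing terms: b_0 = 1,  b_1 = 7,  b_2 = 10,  b_3 = 5,  b_4 = 9,  b_5 = 11,  b_6 = 12,  b_7 = 6,  b_8 = 3,  b_9 = 8,  b_{10} = 4,  b_{11} = 2,  b_{12} = 1.
The sequence repeats with period 12.
So b_{528} = b_{0 + ((528-0) mod 12)} = b_0 = 1.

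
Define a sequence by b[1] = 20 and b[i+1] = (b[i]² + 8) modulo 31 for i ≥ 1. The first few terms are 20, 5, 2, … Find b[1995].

Listing terms: b[1] = 20,  b[2] = 5,  b[3] = 2,  b[4] = 12,  b[5] = 28,  b[6] = 17,  b[7] = 18,  b[8] = 22,  b[9] = 27,  b[10] = 24,  b[11] = 26,  b[12] = 2.
Since b[12] = b[3] = 2, the sequence is eventually periodic: after a pre-period of length 2 it cycles with period 9.
For i ≥ 3, b[i] depends only on (i - 3) mod 9. (1995 - 3) mod 9 = 3, so b[1995] = b[6] = 17.

17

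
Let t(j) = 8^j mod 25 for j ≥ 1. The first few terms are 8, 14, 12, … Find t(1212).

11

Computing terms: t(1) = 8,  t(2) = 14,  t(3) = 12,  t(4) = 21,  t(5) = 18,  t(6) = 19,  t(7) = 2,  t(8) = 16,  t(9) = 3,  t(10) = 24,  t(11) = 17,  t(12) = 11,  t(13) = 13,  t(14) = 4,  t(15) = 7,  t(16) = 6,  t(17) = 23,  t(18) = 9,  t(19) = 22,  t(20) = 1,  t(21) = 8.
Since t(21) = t(1) = 8, the sequence is periodic with period 20.
So t(1212) = t(1 + ((1212-1) mod 20)) = t(12) = 11.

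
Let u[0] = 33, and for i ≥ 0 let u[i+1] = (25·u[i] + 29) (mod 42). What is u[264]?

Listing terms: u[0] = 33, u[1] = 14, u[2] = 1, u[3] = 12, u[4] = 35, u[5] = 22, u[6] = 33.
The sequence repeats with period 6.
(264 - 0) mod 6 = 0, so u[264] = u[0] = 33.

33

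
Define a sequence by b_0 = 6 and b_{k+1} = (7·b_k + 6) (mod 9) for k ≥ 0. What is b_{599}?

We have b_0 = 6,  b_1 = 3,  b_2 = 0,  b_3 = 6.
The sequence repeats with period 3.
(599 - 0) mod 3 = 2, so b_{599} = b_2 = 0.

0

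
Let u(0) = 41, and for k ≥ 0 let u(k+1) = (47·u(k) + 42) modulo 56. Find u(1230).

41

Computing terms: u(0) = 41, u(1) = 9, u(2) = 17, u(3) = 1, u(4) = 33, u(5) = 25, u(6) = 41.
The sequence repeats with period 6.
(1230 - 0) mod 6 = 0, so u(1230) = u(0) = 41.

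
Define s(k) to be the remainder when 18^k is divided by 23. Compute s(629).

Computing terms: s(1) = 18; s(2) = 2; s(3) = 13; s(4) = 4; s(5) = 3; s(6) = 8; s(7) = 6; s(8) = 16; s(9) = 12; s(10) = 9; s(11) = 1; s(12) = 18.
The sequence repeats with period 11.
(629 - 1) mod 11 = 1, so s(629) = s(2) = 2.

2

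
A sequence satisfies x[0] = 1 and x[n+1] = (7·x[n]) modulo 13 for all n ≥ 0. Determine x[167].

Listing terms: x[0] = 1, x[1] = 7, x[2] = 10, x[3] = 5, x[4] = 9, x[5] = 11, x[6] = 12, x[7] = 6, x[8] = 3, x[9] = 8, x[10] = 4, x[11] = 2, x[12] = 1.
Since x[12] = x[0] = 1, the sequence is periodic with period 12.
So x[167] = x[0 + ((167-0) mod 12)] = x[11] = 2.

2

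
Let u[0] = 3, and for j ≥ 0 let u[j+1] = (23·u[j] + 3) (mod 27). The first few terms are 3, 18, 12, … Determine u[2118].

We have u[0] = 3, u[1] = 18, u[2] = 12, u[3] = 9, u[4] = 21, u[5] = 0, u[6] = 3.
Since u[6] = u[0] = 3, the sequence is periodic with period 6.
(2118 - 0) mod 6 = 0, so u[2118] = u[0] = 3.

3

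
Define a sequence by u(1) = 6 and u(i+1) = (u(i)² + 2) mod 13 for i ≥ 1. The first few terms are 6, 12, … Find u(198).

Computing terms: u(1) = 6,  u(2) = 12,  u(3) = 3,  u(4) = 11,  u(5) = 6.
The sequence repeats with period 4.
So u(198) = u(1 + ((198-1) mod 4)) = u(2) = 12.

12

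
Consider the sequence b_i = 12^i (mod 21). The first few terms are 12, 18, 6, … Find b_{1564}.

Listing terms: b_1 = 12, b_2 = 18, b_3 = 6, b_4 = 9, b_5 = 3, b_6 = 15, b_7 = 12.
The sequence repeats with period 6.
(1564 - 1) mod 6 = 3, so b_{1564} = b_4 = 9.

9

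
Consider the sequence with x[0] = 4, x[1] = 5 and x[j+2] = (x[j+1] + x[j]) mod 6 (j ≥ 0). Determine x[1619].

Computing terms: x[0] = 4,  x[1] = 5,  x[2] = 3,  x[3] = 2,  x[4] = 5,  x[5] = 1,  x[6] = 0,  x[7] = 1,  x[8] = 1,  x[9] = 2,  x[10] = 3,  x[11] = 5,  x[12] = 2,  x[13] = 1,  x[14] = 3,  x[15] = 4,  x[16] = 1,  x[17] = 5,  x[18] = 0,  x[19] = 5,  x[20] = 5,  x[21] = 4,  x[22] = 3,  x[23] = 1,  x[24] = 4,  x[25] = 5.
Since (x[24], x[25]) = (x[0], x[1]) = (4, 5) (two consecutive terms determine the rest), the sequence is periodic with period 24.
(1619 - 0) mod 24 = 11, so x[1619] = x[11] = 5.

5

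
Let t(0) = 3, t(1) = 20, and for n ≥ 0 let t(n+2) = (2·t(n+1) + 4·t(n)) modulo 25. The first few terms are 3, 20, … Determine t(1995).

t(0) = 3,  t(1) = 20,  t(2) = 2,  t(3) = 9,  t(4) = 1,  t(5) = 13,  t(6) = 5,  t(7) = 12,  t(8) = 19,  t(9) = 11,  t(10) = 23,  t(11) = 15,  t(12) = 22,  t(13) = 4,  t(14) = 21,  t(15) = 8,  t(16) = 0,  t(17) = 7,  t(18) = 14,  t(19) = 6,  t(20) = 18,  t(21) = 10,  t(22) = 17,  t(23) = 24,  t(24) = 16,  t(25) = 3,  t(26) = 20.
Since (t(25), t(26)) = (t(0), t(1)) = (3, 20) (two consecutive terms determine the rest), the sequence is periodic with period 25.
So t(1995) = t(0 + ((1995-0) mod 25)) = t(20) = 18.

18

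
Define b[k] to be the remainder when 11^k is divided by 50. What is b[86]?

11

Listing terms: b[0] = 1, b[1] = 11, b[2] = 21, b[3] = 31, b[4] = 41, b[5] = 1.
Since b[5] = b[0] = 1, the sequence is periodic with period 5.
So b[86] = b[0 + ((86-0) mod 5)] = b[1] = 11.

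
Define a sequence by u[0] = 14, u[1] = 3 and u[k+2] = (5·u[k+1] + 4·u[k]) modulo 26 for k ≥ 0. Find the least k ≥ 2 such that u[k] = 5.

27

u[0] = 14; u[1] = 3; u[2] = 19; u[3] = 3; u[4] = 13; u[5] = 25; u[6] = 21; u[7] = 23; u[8] = 17; u[9] = 21; u[10] = 17; u[11] = 13; u[12] = 3; u[13] = 15; u[14] = 9; u[15] = 1; u[16] = 15; u[17] = 1; u[18] = 13; u[19] = 17; u[20] = 7; u[21] = 25; u[22] = 23; u[23] = 7; u[24] = 23; u[25] = 13; u[26] = 1; u[27] = 5; u[28] = 3; u[29] = 9; u[30] = 5; u[31] = 9; u[32] = 13; u[33] = 23; u[34] = 11; u[35] = 17; u[36] = 25; u[37] = 11; u[38] = 25; u[39] = 13; u[40] = 9; u[41] = 19; u[42] = 1; u[43] = 3; u[44] = 19.
Since (u[43], u[44]) = (u[1], u[2]) = (3, 19) (two consecutive terms determine the rest), the sequence is eventually periodic: after a pre-period of length 1 it cycles with period 42.
The value 5 first appears (with k ≥ 2) at u[27].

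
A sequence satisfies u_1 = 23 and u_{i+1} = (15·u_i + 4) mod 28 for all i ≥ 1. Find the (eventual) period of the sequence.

14

We have u_1 = 23, u_2 = 13, u_3 = 3, u_4 = 21, u_5 = 11, u_6 = 1, u_7 = 19, u_8 = 9, u_9 = 27, u_{10} = 17, u_{11} = 7, u_{12} = 25, u_{13} = 15, u_{14} = 5, u_{15} = 23.
The sequence repeats with period 14.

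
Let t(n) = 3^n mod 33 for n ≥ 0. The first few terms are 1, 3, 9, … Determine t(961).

3

We have t(0) = 1,  t(1) = 3,  t(2) = 9,  t(3) = 27,  t(4) = 15,  t(5) = 12,  t(6) = 3.
Since t(6) = t(1) = 3, the sequence is eventually periodic: after a pre-period of length 1 it cycles with period 5.
For n ≥ 1, t(n) depends only on (n - 1) mod 5. (961 - 1) mod 5 = 0, so t(961) = t(1) = 3.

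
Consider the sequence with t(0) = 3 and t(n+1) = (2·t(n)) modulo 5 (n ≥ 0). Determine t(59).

4

We have t(0) = 3, t(1) = 1, t(2) = 2, t(3) = 4, t(4) = 3.
The sequence repeats with period 4.
So t(59) = t(0 + ((59-0) mod 4)) = t(3) = 4.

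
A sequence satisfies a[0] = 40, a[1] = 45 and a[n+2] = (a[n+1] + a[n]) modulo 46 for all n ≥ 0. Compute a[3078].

Listing terms: a[0] = 40; a[1] = 45; a[2] = 39; a[3] = 38; a[4] = 31; a[5] = 23; a[6] = 8; a[7] = 31; a[8] = 39; a[9] = 24; a[10] = 17; a[11] = 41; a[12] = 12; a[13] = 7; a[14] = 19; a[15] = 26; a[16] = 45; a[17] = 25; a[18] = 24; a[19] = 3; a[20] = 27; a[21] = 30; a[22] = 11; a[23] = 41; a[24] = 6; a[25] = 1; a[26] = 7; a[27] = 8; a[28] = 15; a[29] = 23; a[30] = 38; a[31] = 15; a[32] = 7; a[33] = 22; a[34] = 29; a[35] = 5; a[36] = 34; a[37] = 39; a[38] = 27; a[39] = 20; a[40] = 1; a[41] = 21; a[42] = 22; a[43] = 43; a[44] = 19; a[45] = 16; a[46] = 35; a[47] = 5; a[48] = 40; a[49] = 45.
The sequence repeats with period 48.
(3078 - 0) mod 48 = 6, so a[3078] = a[6] = 8.

8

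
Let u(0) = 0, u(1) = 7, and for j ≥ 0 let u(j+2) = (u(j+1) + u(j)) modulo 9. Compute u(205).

2

Listing terms: u(0) = 0; u(1) = 7; u(2) = 7; u(3) = 5; u(4) = 3; u(5) = 8; u(6) = 2; u(7) = 1; u(8) = 3; u(9) = 4; u(10) = 7; u(11) = 2; u(12) = 0; u(13) = 2; u(14) = 2; u(15) = 4; u(16) = 6; u(17) = 1; u(18) = 7; u(19) = 8; u(20) = 6; u(21) = 5; u(22) = 2; u(23) = 7; u(24) = 0; u(25) = 7.
Since (u(24), u(25)) = (u(0), u(1)) = (0, 7) (two consecutive terms determine the rest), the sequence is periodic with period 24.
(205 - 0) mod 24 = 13, so u(205) = u(13) = 2.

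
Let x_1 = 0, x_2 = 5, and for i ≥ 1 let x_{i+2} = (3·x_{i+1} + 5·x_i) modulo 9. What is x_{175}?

0

We have x_1 = 0; x_2 = 5; x_3 = 6; x_4 = 7; x_5 = 6; x_6 = 8; x_7 = 0; x_8 = 4; x_9 = 3; x_{10} = 2; x_{11} = 3; x_{12} = 1; x_{13} = 0; x_{14} = 5.
Since (x_{13}, x_{14}) = (x_1, x_2) = (0, 5) (two consecutive terms determine the rest), the sequence is periodic with period 12.
So x_{175} = x_{1 + ((175-1) mod 12)} = x_7 = 0.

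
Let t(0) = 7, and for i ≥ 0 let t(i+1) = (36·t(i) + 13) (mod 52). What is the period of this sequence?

t(0) = 7; t(1) = 5; t(2) = 37; t(3) = 45; t(4) = 21; t(5) = 41; t(6) = 33; t(7) = 5.
Since t(7) = t(1) = 5, the sequence is eventually periodic: after a pre-period of length 1 it cycles with period 6.

6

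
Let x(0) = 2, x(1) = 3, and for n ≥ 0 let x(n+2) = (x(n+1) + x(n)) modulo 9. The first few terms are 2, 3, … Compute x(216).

x(0) = 2,  x(1) = 3,  x(2) = 5,  x(3) = 8,  x(4) = 4,  x(5) = 3,  x(6) = 7,  x(7) = 1,  x(8) = 8,  x(9) = 0,  x(10) = 8,  x(11) = 8,  x(12) = 7,  x(13) = 6,  x(14) = 4,  x(15) = 1,  x(16) = 5,  x(17) = 6,  x(18) = 2,  x(19) = 8,  x(20) = 1,  x(21) = 0,  x(22) = 1,  x(23) = 1,  x(24) = 2,  x(25) = 3.
Since (x(24), x(25)) = (x(0), x(1)) = (2, 3) (two consecutive terms determine the rest), the sequence is periodic with period 24.
So x(216) = x(0 + ((216-0) mod 24)) = x(0) = 2.

2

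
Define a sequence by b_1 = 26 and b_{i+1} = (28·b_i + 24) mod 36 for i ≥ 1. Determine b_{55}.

8

Computing terms: b_1 = 26, b_2 = 32, b_3 = 20, b_4 = 8, b_5 = 32.
Since b_5 = b_2 = 32, the sequence is eventually periodic: after a pre-period of length 1 it cycles with period 3.
For i ≥ 2, b_i depends only on (i - 2) mod 3. (55 - 2) mod 3 = 2, so b_{55} = b_4 = 8.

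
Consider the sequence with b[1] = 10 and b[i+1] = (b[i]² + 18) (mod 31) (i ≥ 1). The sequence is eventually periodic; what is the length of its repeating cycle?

3

b[1] = 10, b[2] = 25, b[3] = 23, b[4] = 20, b[5] = 15, b[6] = 26, b[7] = 12, b[8] = 7, b[9] = 5, b[10] = 12.
Since b[10] = b[7] = 12, the sequence is eventually periodic: after a pre-period of length 6 it cycles with period 3.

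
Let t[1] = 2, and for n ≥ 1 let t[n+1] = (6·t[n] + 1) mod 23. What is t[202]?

15

t[1] = 2; t[2] = 13; t[3] = 10; t[4] = 15; t[5] = 22; t[6] = 18; t[7] = 17; t[8] = 11; t[9] = 21; t[10] = 12; t[11] = 4; t[12] = 2.
The sequence repeats with period 11.
(202 - 1) mod 11 = 3, so t[202] = t[4] = 15.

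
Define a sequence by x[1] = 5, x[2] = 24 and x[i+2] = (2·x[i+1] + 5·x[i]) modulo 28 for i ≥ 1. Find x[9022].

8

We have x[1] = 5, x[2] = 24, x[3] = 17, x[4] = 14, x[5] = 1, x[6] = 16, x[7] = 9, x[8] = 14, x[9] = 17, x[10] = 20, x[11] = 13, x[12] = 14, x[13] = 9, x[14] = 4, x[15] = 25, x[16] = 14, x[17] = 13, x[18] = 12, x[19] = 5, x[20] = 14, x[21] = 25, x[22] = 8, x[23] = 1, x[24] = 14, x[25] = 5, x[26] = 24.
Since (x[25], x[26]) = (x[1], x[2]) = (5, 24) (two consecutive terms determine the rest), the sequence is periodic with period 24.
So x[9022] = x[1 + ((9022-1) mod 24)] = x[22] = 8.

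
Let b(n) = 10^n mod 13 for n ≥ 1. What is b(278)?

Listing terms: b(1) = 10,  b(2) = 9,  b(3) = 12,  b(4) = 3,  b(5) = 4,  b(6) = 1,  b(7) = 10.
The sequence repeats with period 6.
So b(278) = b(1 + ((278-1) mod 6)) = b(2) = 9.

9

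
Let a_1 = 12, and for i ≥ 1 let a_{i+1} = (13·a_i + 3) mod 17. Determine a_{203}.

13

a_1 = 12; a_2 = 6; a_3 = 13; a_4 = 2; a_5 = 12.
Since a_5 = a_1 = 12, the sequence is periodic with period 4.
So a_{203} = a_{1 + ((203-1) mod 4)} = a_3 = 13.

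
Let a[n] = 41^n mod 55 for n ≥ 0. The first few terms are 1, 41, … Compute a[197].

46

We have a[0] = 1; a[1] = 41; a[2] = 31; a[3] = 6; a[4] = 26; a[5] = 21; a[6] = 36; a[7] = 46; a[8] = 16; a[9] = 51; a[10] = 1.
The sequence repeats with period 10.
(197 - 0) mod 10 = 7, so a[197] = a[7] = 46.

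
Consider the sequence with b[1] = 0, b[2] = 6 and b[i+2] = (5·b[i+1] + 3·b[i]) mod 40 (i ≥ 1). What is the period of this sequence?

Listing terms: b[1] = 0; b[2] = 6; b[3] = 30; b[4] = 8; b[5] = 10; b[6] = 34; b[7] = 0; b[8] = 22; b[9] = 30; b[10] = 16; b[11] = 10; b[12] = 18; b[13] = 0; b[14] = 14; b[15] = 30; b[16] = 32; b[17] = 10; b[18] = 26; b[19] = 0; b[20] = 38; b[21] = 30; b[22] = 24; b[23] = 10; b[24] = 2; b[25] = 0; b[26] = 6.
The sequence repeats with period 24.

24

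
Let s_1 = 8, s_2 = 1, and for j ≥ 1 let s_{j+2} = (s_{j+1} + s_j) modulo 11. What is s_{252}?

s_1 = 8; s_2 = 1; s_3 = 9; s_4 = 10; s_5 = 8; s_6 = 7; s_7 = 4; s_8 = 0; s_9 = 4; s_{10} = 4; s_{11} = 8; s_{12} = 1.
The sequence repeats with period 10.
(252 - 1) mod 10 = 1, so s_{252} = s_2 = 1.

1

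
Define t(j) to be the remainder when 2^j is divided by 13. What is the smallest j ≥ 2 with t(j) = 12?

Computing terms: t(1) = 2; t(2) = 4; t(3) = 8; t(4) = 3; t(5) = 6; t(6) = 12; t(7) = 11; t(8) = 9; t(9) = 5; t(10) = 10; t(11) = 7; t(12) = 1; t(13) = 2.
The sequence repeats with period 12.
The value 12 first appears (with j ≥ 2) at t(6).

6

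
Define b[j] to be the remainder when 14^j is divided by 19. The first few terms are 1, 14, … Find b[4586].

We have b[0] = 1; b[1] = 14; b[2] = 6; b[3] = 8; b[4] = 17; b[5] = 10; b[6] = 7; b[7] = 3; b[8] = 4; b[9] = 18; b[10] = 5; b[11] = 13; b[12] = 11; b[13] = 2; b[14] = 9; b[15] = 12; b[16] = 16; b[17] = 15; b[18] = 1.
Since b[18] = b[0] = 1, the sequence is periodic with period 18.
(4586 - 0) mod 18 = 14, so b[4586] = b[14] = 9.

9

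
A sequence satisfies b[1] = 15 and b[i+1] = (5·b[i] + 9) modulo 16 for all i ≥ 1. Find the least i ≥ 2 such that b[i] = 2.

Computing terms: b[1] = 15, b[2] = 4, b[3] = 13, b[4] = 10, b[5] = 11, b[6] = 0, b[7] = 9, b[8] = 6, b[9] = 7, b[10] = 12, b[11] = 5, b[12] = 2, b[13] = 3, b[14] = 8, b[15] = 1, b[16] = 14, b[17] = 15.
Since b[17] = b[1] = 15, the sequence is periodic with period 16.
The value 2 first appears (with i ≥ 2) at b[12].

12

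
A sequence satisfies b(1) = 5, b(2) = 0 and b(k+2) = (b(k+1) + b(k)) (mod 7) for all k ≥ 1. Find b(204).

2

Computing terms: b(1) = 5; b(2) = 0; b(3) = 5; b(4) = 5; b(5) = 3; b(6) = 1; b(7) = 4; b(8) = 5; b(9) = 2; b(10) = 0; b(11) = 2; b(12) = 2; b(13) = 4; b(14) = 6; b(15) = 3; b(16) = 2; b(17) = 5; b(18) = 0.
Since (b(17), b(18)) = (b(1), b(2)) = (5, 0) (two consecutive terms determine the rest), the sequence is periodic with period 16.
So b(204) = b(1 + ((204-1) mod 16)) = b(12) = 2.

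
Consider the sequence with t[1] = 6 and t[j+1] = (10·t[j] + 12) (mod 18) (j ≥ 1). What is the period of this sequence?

3

Listing terms: t[1] = 6,  t[2] = 0,  t[3] = 12,  t[4] = 6.
Since t[4] = t[1] = 6, the sequence is periodic with period 3.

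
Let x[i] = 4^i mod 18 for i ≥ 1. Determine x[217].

4

We have x[1] = 4,  x[2] = 16,  x[3] = 10,  x[4] = 4.
Since x[4] = x[1] = 4, the sequence is periodic with period 3.
(217 - 1) mod 3 = 0, so x[217] = x[1] = 4.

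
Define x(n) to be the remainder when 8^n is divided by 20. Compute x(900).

16

Computing terms: x(1) = 8; x(2) = 4; x(3) = 12; x(4) = 16; x(5) = 8.
The sequence repeats with period 4.
So x(900) = x(1 + ((900-1) mod 4)) = x(4) = 16.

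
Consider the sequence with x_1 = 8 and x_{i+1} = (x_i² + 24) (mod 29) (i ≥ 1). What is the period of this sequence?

We have x_1 = 8, x_2 = 1, x_3 = 25, x_4 = 11, x_5 = 0, x_6 = 24, x_7 = 20, x_8 = 18, x_9 = 0.
Since x_9 = x_5 = 0, the sequence is eventually periodic: after a pre-period of length 4 it cycles with period 4.

4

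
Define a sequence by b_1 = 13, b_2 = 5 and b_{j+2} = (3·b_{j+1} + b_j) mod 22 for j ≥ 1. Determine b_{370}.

5

We have b_1 = 13,  b_2 = 5,  b_3 = 6,  b_4 = 1,  b_5 = 9,  b_6 = 6,  b_7 = 5,  b_8 = 21,  b_9 = 2,  b_{10} = 5,  b_{11} = 17,  b_{12} = 12,  b_{13} = 9,  b_{14} = 17,  b_{15} = 16,  b_{16} = 21,  b_{17} = 13,  b_{18} = 16,  b_{19} = 17,  b_{20} = 1,  b_{21} = 20,  b_{22} = 17,  b_{23} = 5,  b_{24} = 10,  b_{25} = 13,  b_{26} = 5.
Since (b_{25}, b_{26}) = (b_1, b_2) = (13, 5) (two consecutive terms determine the rest), the sequence is periodic with period 24.
(370 - 1) mod 24 = 9, so b_{370} = b_{10} = 5.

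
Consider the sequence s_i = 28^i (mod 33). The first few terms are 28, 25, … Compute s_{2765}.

Computing terms: s_1 = 28; s_2 = 25; s_3 = 7; s_4 = 31; s_5 = 10; s_6 = 16; s_7 = 19; s_8 = 4; s_9 = 13; s_{10} = 1; s_{11} = 28.
Since s_{11} = s_1 = 28, the sequence is periodic with period 10.
So s_{2765} = s_{1 + ((2765-1) mod 10)} = s_5 = 10.

10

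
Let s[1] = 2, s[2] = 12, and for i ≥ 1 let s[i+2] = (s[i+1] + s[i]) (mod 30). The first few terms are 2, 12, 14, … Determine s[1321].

s[1] = 2,  s[2] = 12,  s[3] = 14,  s[4] = 26,  s[5] = 10,  s[6] = 6,  s[7] = 16,  s[8] = 22,  s[9] = 8,  s[10] = 0,  s[11] = 8,  s[12] = 8,  s[13] = 16,  s[14] = 24,  s[15] = 10,  s[16] = 4,  s[17] = 14,  s[18] = 18,  s[19] = 2,  s[20] = 20,  s[21] = 22,  s[22] = 12,  s[23] = 4,  s[24] = 16,  s[25] = 20,  s[26] = 6,  s[27] = 26,  s[28] = 2,  s[29] = 28,  s[30] = 0,  s[31] = 28,  s[32] = 28,  s[33] = 26,  s[34] = 24,  s[35] = 20,  s[36] = 14,  s[37] = 4,  s[38] = 18,  s[39] = 22,  s[40] = 10,  s[41] = 2,  s[42] = 12.
Since (s[41], s[42]) = (s[1], s[2]) = (2, 12) (two consecutive terms determine the rest), the sequence is periodic with period 40.
So s[1321] = s[1 + ((1321-1) mod 40)] = s[1] = 2.

2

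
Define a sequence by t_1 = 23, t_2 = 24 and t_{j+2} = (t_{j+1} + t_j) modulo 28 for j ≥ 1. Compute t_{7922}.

Computing terms: t_1 = 23; t_2 = 24; t_3 = 19; t_4 = 15; t_5 = 6; t_6 = 21; t_7 = 27; t_8 = 20; t_9 = 19; t_{10} = 11; t_{11} = 2; t_{12} = 13; t_{13} = 15; t_{14} = 0; t_{15} = 15; t_{16} = 15; t_{17} = 2; t_{18} = 17; t_{19} = 19; t_{20} = 8; t_{21} = 27; t_{22} = 7; t_{23} = 6; t_{24} = 13; t_{25} = 19; t_{26} = 4; t_{27} = 23; t_{28} = 27; t_{29} = 22; t_{30} = 21; t_{31} = 15; t_{32} = 8; t_{33} = 23; t_{34} = 3; t_{35} = 26; t_{36} = 1; t_{37} = 27; t_{38} = 0; t_{39} = 27; t_{40} = 27; t_{41} = 26; t_{42} = 25; t_{43} = 23; t_{44} = 20; t_{45} = 15; t_{46} = 7; t_{47} = 22; t_{48} = 1; t_{49} = 23; t_{50} = 24.
The sequence repeats with period 48.
(7922 - 1) mod 48 = 1, so t_{7922} = t_2 = 24.

24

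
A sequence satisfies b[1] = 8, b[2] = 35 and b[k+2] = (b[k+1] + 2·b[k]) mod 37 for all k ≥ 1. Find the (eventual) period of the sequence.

36

Listing terms: b[1] = 8,  b[2] = 35,  b[3] = 14,  b[4] = 10,  b[5] = 1,  b[6] = 21,  b[7] = 23,  b[8] = 28,  b[9] = 0,  b[10] = 19,  b[11] = 19,  b[12] = 20,  b[13] = 21,  b[14] = 24,  b[15] = 29,  b[16] = 3,  b[17] = 24,  b[18] = 30,  b[19] = 4,  b[20] = 27,  b[21] = 35,  b[22] = 15,  b[23] = 11,  b[24] = 4,  b[25] = 26,  b[26] = 34,  b[27] = 12,  b[28] = 6,  b[29] = 30,  b[30] = 5,  b[31] = 28,  b[32] = 1,  b[33] = 20,  b[34] = 22,  b[35] = 25,  b[36] = 32,  b[37] = 8,  b[38] = 35.
Since (b[37], b[38]) = (b[1], b[2]) = (8, 35) (two consecutive terms determine the rest), the sequence is periodic with period 36.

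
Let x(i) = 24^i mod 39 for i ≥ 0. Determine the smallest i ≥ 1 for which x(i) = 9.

x(0) = 1; x(1) = 24; x(2) = 30; x(3) = 18; x(4) = 3; x(5) = 33; x(6) = 12; x(7) = 15; x(8) = 9; x(9) = 21; x(10) = 36; x(11) = 6; x(12) = 27; x(13) = 24.
Since x(13) = x(1) = 24, the sequence is eventually periodic: after a pre-period of length 1 it cycles with period 12.
The value 9 first appears (with i ≥ 1) at x(8).

8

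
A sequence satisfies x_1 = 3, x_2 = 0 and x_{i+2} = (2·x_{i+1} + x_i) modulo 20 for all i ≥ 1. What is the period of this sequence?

12

x_1 = 3, x_2 = 0, x_3 = 3, x_4 = 6, x_5 = 15, x_6 = 16, x_7 = 7, x_8 = 10, x_9 = 7, x_{10} = 4, x_{11} = 15, x_{12} = 14, x_{13} = 3, x_{14} = 0.
The sequence repeats with period 12.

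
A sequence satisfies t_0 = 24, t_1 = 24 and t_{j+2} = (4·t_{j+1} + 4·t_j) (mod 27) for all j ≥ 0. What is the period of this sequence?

24

We have t_0 = 24; t_1 = 24; t_2 = 3; t_3 = 0; t_4 = 12; t_5 = 21; t_6 = 24; t_7 = 18; t_8 = 6; t_9 = 15; t_{10} = 3; t_{11} = 18; t_{12} = 3; t_{13} = 3; t_{14} = 24; t_{15} = 0; t_{16} = 15; t_{17} = 6; t_{18} = 3; t_{19} = 9; t_{20} = 21; t_{21} = 12; t_{22} = 24; t_{23} = 9; t_{24} = 24; t_{25} = 24.
Since (t_{24}, t_{25}) = (t_0, t_1) = (24, 24) (two consecutive terms determine the rest), the sequence is periodic with period 24.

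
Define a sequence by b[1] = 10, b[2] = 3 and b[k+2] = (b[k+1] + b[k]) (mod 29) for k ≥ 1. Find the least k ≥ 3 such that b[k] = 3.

b[1] = 10,  b[2] = 3,  b[3] = 13,  b[4] = 16,  b[5] = 0,  b[6] = 16,  b[7] = 16,  b[8] = 3,  b[9] = 19,  b[10] = 22,  b[11] = 12,  b[12] = 5,  b[13] = 17,  b[14] = 22,  b[15] = 10,  b[16] = 3.
The sequence repeats with period 14.
The value 3 first appears (with k ≥ 3) at b[8].

8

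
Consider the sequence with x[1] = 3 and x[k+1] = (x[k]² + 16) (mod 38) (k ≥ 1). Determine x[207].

33

Listing terms: x[1] = 3,  x[2] = 25,  x[3] = 33,  x[4] = 3.
Since x[4] = x[1] = 3, the sequence is periodic with period 3.
So x[207] = x[1 + ((207-1) mod 3)] = x[3] = 33.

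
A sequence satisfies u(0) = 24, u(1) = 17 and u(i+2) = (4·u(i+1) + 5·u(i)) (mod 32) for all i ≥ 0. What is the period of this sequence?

16

Listing terms: u(0) = 24, u(1) = 17, u(2) = 28, u(3) = 5, u(4) = 0, u(5) = 25, u(6) = 4, u(7) = 13, u(8) = 8, u(9) = 1, u(10) = 12, u(11) = 21, u(12) = 16, u(13) = 9, u(14) = 20, u(15) = 29, u(16) = 24, u(17) = 17.
The sequence repeats with period 16.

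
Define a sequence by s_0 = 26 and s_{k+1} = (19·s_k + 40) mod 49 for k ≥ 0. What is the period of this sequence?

6

Listing terms: s_0 = 26; s_1 = 44; s_2 = 43; s_3 = 24; s_4 = 6; s_5 = 7; s_6 = 26.
The sequence repeats with period 6.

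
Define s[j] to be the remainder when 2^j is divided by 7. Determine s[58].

2

s[0] = 1; s[1] = 2; s[2] = 4; s[3] = 1.
The sequence repeats with period 3.
(58 - 0) mod 3 = 1, so s[58] = s[1] = 2.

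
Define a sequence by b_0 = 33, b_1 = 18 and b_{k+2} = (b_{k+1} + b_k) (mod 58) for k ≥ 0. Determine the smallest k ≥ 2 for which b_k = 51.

b_0 = 33, b_1 = 18, b_2 = 51, b_3 = 11, b_4 = 4, b_5 = 15, b_6 = 19, b_7 = 34, b_8 = 53, b_9 = 29, b_{10} = 24, b_{11} = 53, b_{12} = 19, b_{13} = 14, b_{14} = 33, b_{15} = 47, b_{16} = 22, b_{17} = 11, b_{18} = 33, b_{19} = 44, b_{20} = 19, b_{21} = 5, b_{22} = 24, b_{23} = 29, b_{24} = 53, b_{25} = 24, b_{26} = 19, b_{27} = 43, b_{28} = 4, b_{29} = 47, b_{30} = 51, b_{31} = 40, b_{32} = 33, b_{33} = 15, b_{34} = 48, b_{35} = 5, b_{36} = 53, b_{37} = 0, b_{38} = 53, b_{39} = 53, b_{40} = 48, b_{41} = 43, b_{42} = 33, b_{43} = 18.
Since (b_{42}, b_{43}) = (b_0, b_1) = (33, 18) (two consecutive terms determine the rest), the sequence is periodic with period 42.
The value 51 first appears (with k ≥ 2) at b_2.

2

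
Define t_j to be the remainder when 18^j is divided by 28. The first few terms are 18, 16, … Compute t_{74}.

Computing terms: t_1 = 18; t_2 = 16; t_3 = 8; t_4 = 4; t_5 = 16.
Since t_5 = t_2 = 16, the sequence is eventually periodic: after a pre-period of length 1 it cycles with period 3.
For j ≥ 2, t_j depends only on (j - 2) mod 3. (74 - 2) mod 3 = 0, so t_{74} = t_2 = 16.

16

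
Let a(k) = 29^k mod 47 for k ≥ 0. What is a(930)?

24

We have a(0) = 1,  a(1) = 29,  a(2) = 42,  a(3) = 43,  a(4) = 25,  a(5) = 20,  a(6) = 16,  a(7) = 41,  a(8) = 14,  a(9) = 30,  a(10) = 24,  a(11) = 38,  a(12) = 21,  a(13) = 45,  a(14) = 36,  a(15) = 10,  a(16) = 8,  a(17) = 44,  a(18) = 7,  a(19) = 15,  a(20) = 12,  a(21) = 19,  a(22) = 34,  a(23) = 46,  a(24) = 18,  a(25) = 5,  a(26) = 4,  a(27) = 22,  a(28) = 27,  a(29) = 31,  a(30) = 6,  a(31) = 33,  a(32) = 17,  a(33) = 23,  a(34) = 9,  a(35) = 26,  a(36) = 2,  a(37) = 11,  a(38) = 37,  a(39) = 39,  a(40) = 3,  a(41) = 40,  a(42) = 32,  a(43) = 35,  a(44) = 28,  a(45) = 13,  a(46) = 1.
The sequence repeats with period 46.
So a(930) = a(0 + ((930-0) mod 46)) = a(10) = 24.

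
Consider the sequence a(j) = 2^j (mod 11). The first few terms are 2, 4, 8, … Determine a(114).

5

Computing terms: a(1) = 2,  a(2) = 4,  a(3) = 8,  a(4) = 5,  a(5) = 10,  a(6) = 9,  a(7) = 7,  a(8) = 3,  a(9) = 6,  a(10) = 1,  a(11) = 2.
Since a(11) = a(1) = 2, the sequence is periodic with period 10.
(114 - 1) mod 10 = 3, so a(114) = a(4) = 5.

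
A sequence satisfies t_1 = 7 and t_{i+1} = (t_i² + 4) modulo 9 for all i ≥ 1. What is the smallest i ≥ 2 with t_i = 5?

3

Listing terms: t_1 = 7; t_2 = 8; t_3 = 5; t_4 = 2; t_5 = 8.
Since t_5 = t_2 = 8, the sequence is eventually periodic: after a pre-period of length 1 it cycles with period 3.
The value 5 first appears (with i ≥ 2) at t_3.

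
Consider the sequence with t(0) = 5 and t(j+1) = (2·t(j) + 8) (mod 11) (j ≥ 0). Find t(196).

Computing terms: t(0) = 5, t(1) = 7, t(2) = 0, t(3) = 8, t(4) = 2, t(5) = 1, t(6) = 10, t(7) = 6, t(8) = 9, t(9) = 4, t(10) = 5.
Since t(10) = t(0) = 5, the sequence is periodic with period 10.
(196 - 0) mod 10 = 6, so t(196) = t(6) = 10.

10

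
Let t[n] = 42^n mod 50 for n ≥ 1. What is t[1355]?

18

Computing terms: t[1] = 42,  t[2] = 14,  t[3] = 38,  t[4] = 46,  t[5] = 32,  t[6] = 44,  t[7] = 48,  t[8] = 16,  t[9] = 22,  t[10] = 24,  t[11] = 8,  t[12] = 36,  t[13] = 12,  t[14] = 4,  t[15] = 18,  t[16] = 6,  t[17] = 2,  t[18] = 34,  t[19] = 28,  t[20] = 26,  t[21] = 42.
Since t[21] = t[1] = 42, the sequence is periodic with period 20.
(1355 - 1) mod 20 = 14, so t[1355] = t[15] = 18.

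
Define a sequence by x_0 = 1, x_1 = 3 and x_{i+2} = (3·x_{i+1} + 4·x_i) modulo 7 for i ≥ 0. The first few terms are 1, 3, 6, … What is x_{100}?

Listing terms: x_0 = 1; x_1 = 3; x_2 = 6; x_3 = 2; x_4 = 2; x_5 = 0; x_6 = 1; x_7 = 3.
Since (x_6, x_7) = (x_0, x_1) = (1, 3) (two consecutive terms determine the rest), the sequence is periodic with period 6.
So x_{100} = x_{0 + ((100-0) mod 6)} = x_4 = 2.

2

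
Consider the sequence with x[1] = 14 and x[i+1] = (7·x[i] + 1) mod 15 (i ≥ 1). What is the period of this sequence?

We have x[1] = 14,  x[2] = 9,  x[3] = 4,  x[4] = 14.
Since x[4] = x[1] = 14, the sequence is periodic with period 3.

3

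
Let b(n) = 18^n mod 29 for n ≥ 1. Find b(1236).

25

We have b(1) = 18, b(2) = 5, b(3) = 3, b(4) = 25, b(5) = 15, b(6) = 9, b(7) = 17, b(8) = 16, b(9) = 27, b(10) = 22, b(11) = 19, b(12) = 23, b(13) = 8, b(14) = 28, b(15) = 11, b(16) = 24, b(17) = 26, b(18) = 4, b(19) = 14, b(20) = 20, b(21) = 12, b(22) = 13, b(23) = 2, b(24) = 7, b(25) = 10, b(26) = 6, b(27) = 21, b(28) = 1, b(29) = 18.
The sequence repeats with period 28.
(1236 - 1) mod 28 = 3, so b(1236) = b(4) = 25.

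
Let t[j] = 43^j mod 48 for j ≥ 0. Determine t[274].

25

Computing terms: t[0] = 1; t[1] = 43; t[2] = 25; t[3] = 19; t[4] = 1.
The sequence repeats with period 4.
(274 - 0) mod 4 = 2, so t[274] = t[2] = 25.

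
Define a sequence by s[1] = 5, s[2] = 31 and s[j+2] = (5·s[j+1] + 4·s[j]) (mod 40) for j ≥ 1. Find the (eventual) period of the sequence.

4

Computing terms: s[1] = 5,  s[2] = 31,  s[3] = 15,  s[4] = 39,  s[5] = 15,  s[6] = 31,  s[7] = 15.
Since (s[6], s[7]) = (s[2], s[3]) = (31, 15) (two consecutive terms determine the rest), the sequence is eventually periodic: after a pre-period of length 1 it cycles with period 4.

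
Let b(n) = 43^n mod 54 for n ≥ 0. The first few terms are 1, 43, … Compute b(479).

13

Listing terms: b(0) = 1,  b(1) = 43,  b(2) = 13,  b(3) = 19,  b(4) = 7,  b(5) = 31,  b(6) = 37,  b(7) = 25,  b(8) = 49,  b(9) = 1.
The sequence repeats with period 9.
(479 - 0) mod 9 = 2, so b(479) = b(2) = 13.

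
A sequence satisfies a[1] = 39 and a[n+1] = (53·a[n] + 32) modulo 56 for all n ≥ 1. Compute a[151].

We have a[1] = 39, a[2] = 27, a[3] = 7, a[4] = 11, a[5] = 55, a[6] = 35, a[7] = 39.
Since a[7] = a[1] = 39, the sequence is periodic with period 6.
So a[151] = a[1 + ((151-1) mod 6)] = a[1] = 39.

39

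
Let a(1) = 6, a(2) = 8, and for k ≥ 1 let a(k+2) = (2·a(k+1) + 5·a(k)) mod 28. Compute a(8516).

24

We have a(1) = 6,  a(2) = 8,  a(3) = 18,  a(4) = 20,  a(5) = 18,  a(6) = 24,  a(7) = 26,  a(8) = 4,  a(9) = 26,  a(10) = 16,  a(11) = 22,  a(12) = 12,  a(13) = 22,  a(14) = 20,  a(15) = 10,  a(16) = 8,  a(17) = 10,  a(18) = 4,  a(19) = 2,  a(20) = 24,  a(21) = 2,  a(22) = 12,  a(23) = 6,  a(24) = 16,  a(25) = 6,  a(26) = 8.
The sequence repeats with period 24.
So a(8516) = a(1 + ((8516-1) mod 24)) = a(20) = 24.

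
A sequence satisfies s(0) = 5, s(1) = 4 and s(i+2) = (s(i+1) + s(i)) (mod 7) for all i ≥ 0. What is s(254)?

6

Computing terms: s(0) = 5; s(1) = 4; s(2) = 2; s(3) = 6; s(4) = 1; s(5) = 0; s(6) = 1; s(7) = 1; s(8) = 2; s(9) = 3; s(10) = 5; s(11) = 1; s(12) = 6; s(13) = 0; s(14) = 6; s(15) = 6; s(16) = 5; s(17) = 4.
Since (s(16), s(17)) = (s(0), s(1)) = (5, 4) (two consecutive terms determine the rest), the sequence is periodic with period 16.
(254 - 0) mod 16 = 14, so s(254) = s(14) = 6.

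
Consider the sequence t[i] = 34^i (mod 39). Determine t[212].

1

t[0] = 1, t[1] = 34, t[2] = 25, t[3] = 31, t[4] = 1.
The sequence repeats with period 4.
(212 - 0) mod 4 = 0, so t[212] = t[0] = 1.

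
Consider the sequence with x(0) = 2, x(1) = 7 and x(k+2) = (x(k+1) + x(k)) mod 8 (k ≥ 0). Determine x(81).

0

We have x(0) = 2, x(1) = 7, x(2) = 1, x(3) = 0, x(4) = 1, x(5) = 1, x(6) = 2, x(7) = 3, x(8) = 5, x(9) = 0, x(10) = 5, x(11) = 5, x(12) = 2, x(13) = 7.
The sequence repeats with period 12.
So x(81) = x(0 + ((81-0) mod 12)) = x(9) = 0.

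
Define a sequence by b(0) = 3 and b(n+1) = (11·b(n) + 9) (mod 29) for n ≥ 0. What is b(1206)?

7

b(0) = 3,  b(1) = 13,  b(2) = 7,  b(3) = 28,  b(4) = 27,  b(5) = 16,  b(6) = 11,  b(7) = 14,  b(8) = 18,  b(9) = 4,  b(10) = 24,  b(11) = 12,  b(12) = 25,  b(13) = 23,  b(14) = 1,  b(15) = 20,  b(16) = 26,  b(17) = 5,  b(18) = 6,  b(19) = 17,  b(20) = 22,  b(21) = 19,  b(22) = 15,  b(23) = 0,  b(24) = 9,  b(25) = 21,  b(26) = 8,  b(27) = 10,  b(28) = 3.
Since b(28) = b(0) = 3, the sequence is periodic with period 28.
(1206 - 0) mod 28 = 2, so b(1206) = b(2) = 7.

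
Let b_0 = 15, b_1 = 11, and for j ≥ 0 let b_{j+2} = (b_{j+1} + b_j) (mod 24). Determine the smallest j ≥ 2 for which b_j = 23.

Listing terms: b_0 = 15, b_1 = 11, b_2 = 2, b_3 = 13, b_4 = 15, b_5 = 4, b_6 = 19, b_7 = 23, b_8 = 18, b_9 = 17, b_{10} = 11, b_{11} = 4, b_{12} = 15, b_{13} = 19, b_{14} = 10, b_{15} = 5, b_{16} = 15, b_{17} = 20, b_{18} = 11, b_{19} = 7, b_{20} = 18, b_{21} = 1, b_{22} = 19, b_{23} = 20, b_{24} = 15, b_{25} = 11.
The sequence repeats with period 24.
The value 23 first appears (with j ≥ 2) at b_7.

7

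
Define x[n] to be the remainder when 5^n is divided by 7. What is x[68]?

x[1] = 5, x[2] = 4, x[3] = 6, x[4] = 2, x[5] = 3, x[6] = 1, x[7] = 5.
The sequence repeats with period 6.
So x[68] = x[1 + ((68-1) mod 6)] = x[2] = 4.

4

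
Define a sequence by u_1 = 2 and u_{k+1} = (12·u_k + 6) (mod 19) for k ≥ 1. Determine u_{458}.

11

Computing terms: u_1 = 2, u_2 = 11, u_3 = 5, u_4 = 9, u_5 = 0, u_6 = 6, u_7 = 2.
The sequence repeats with period 6.
(458 - 1) mod 6 = 1, so u_{458} = u_2 = 11.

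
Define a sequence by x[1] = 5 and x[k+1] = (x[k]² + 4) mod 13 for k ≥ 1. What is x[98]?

Computing terms: x[1] = 5; x[2] = 3; x[3] = 0; x[4] = 4; x[5] = 7; x[6] = 1; x[7] = 5.
Since x[7] = x[1] = 5, the sequence is periodic with period 6.
So x[98] = x[1 + ((98-1) mod 6)] = x[2] = 3.

3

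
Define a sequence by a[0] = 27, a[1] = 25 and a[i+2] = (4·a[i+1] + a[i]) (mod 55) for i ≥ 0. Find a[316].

0

Listing terms: a[0] = 27; a[1] = 25; a[2] = 17; a[3] = 38; a[4] = 4; a[5] = 54; a[6] = 0; a[7] = 54; a[8] = 51; a[9] = 38; a[10] = 38; a[11] = 25; a[12] = 28; a[13] = 27; a[14] = 26; a[15] = 21; a[16] = 0; a[17] = 21; a[18] = 29; a[19] = 27; a[20] = 27; a[21] = 25.
Since (a[20], a[21]) = (a[0], a[1]) = (27, 25) (two consecutive terms determine the rest), the sequence is periodic with period 20.
So a[316] = a[0 + ((316-0) mod 20)] = a[16] = 0.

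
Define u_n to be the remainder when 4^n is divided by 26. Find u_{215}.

10

Listing terms: u_1 = 4,  u_2 = 16,  u_3 = 12,  u_4 = 22,  u_5 = 10,  u_6 = 14,  u_7 = 4.
The sequence repeats with period 6.
So u_{215} = u_{1 + ((215-1) mod 6)} = u_5 = 10.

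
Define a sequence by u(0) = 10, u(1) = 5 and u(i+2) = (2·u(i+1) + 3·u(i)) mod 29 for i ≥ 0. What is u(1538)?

26

Computing terms: u(0) = 10, u(1) = 5, u(2) = 11, u(3) = 8, u(4) = 20, u(5) = 6, u(6) = 14, u(7) = 17, u(8) = 18, u(9) = 0, u(10) = 25, u(11) = 21, u(12) = 1, u(13) = 7, u(14) = 17, u(15) = 26, u(16) = 16, u(17) = 23, u(18) = 7, u(19) = 25, u(20) = 13, u(21) = 14, u(22) = 9, u(23) = 2, u(24) = 2, u(25) = 10, u(26) = 26, u(27) = 24, u(28) = 10, u(29) = 5.
The sequence repeats with period 28.
So u(1538) = u(0 + ((1538-0) mod 28)) = u(26) = 26.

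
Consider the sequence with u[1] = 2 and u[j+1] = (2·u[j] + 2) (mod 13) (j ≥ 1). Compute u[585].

8

Listing terms: u[1] = 2; u[2] = 6; u[3] = 1; u[4] = 4; u[5] = 10; u[6] = 9; u[7] = 7; u[8] = 3; u[9] = 8; u[10] = 5; u[11] = 12; u[12] = 0; u[13] = 2.
Since u[13] = u[1] = 2, the sequence is periodic with period 12.
(585 - 1) mod 12 = 8, so u[585] = u[9] = 8.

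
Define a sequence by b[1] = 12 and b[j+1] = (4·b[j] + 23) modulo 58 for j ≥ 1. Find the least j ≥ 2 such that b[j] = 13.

2

b[1] = 12,  b[2] = 13,  b[3] = 17,  b[4] = 33,  b[5] = 39,  b[6] = 5,  b[7] = 43,  b[8] = 21,  b[9] = 49,  b[10] = 45,  b[11] = 29,  b[12] = 23,  b[13] = 57,  b[14] = 19,  b[15] = 41,  b[16] = 13.
Since b[16] = b[2] = 13, the sequence is eventually periodic: after a pre-period of length 1 it cycles with period 14.
The value 13 first appears (with j ≥ 2) at b[2].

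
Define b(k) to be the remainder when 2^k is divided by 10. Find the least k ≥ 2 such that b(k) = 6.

4

b(1) = 2, b(2) = 4, b(3) = 8, b(4) = 6, b(5) = 2.
Since b(5) = b(1) = 2, the sequence is periodic with period 4.
The value 6 first appears (with k ≥ 2) at b(4).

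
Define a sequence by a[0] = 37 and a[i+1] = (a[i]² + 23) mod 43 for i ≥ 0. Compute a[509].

Listing terms: a[0] = 37; a[1] = 16; a[2] = 21; a[3] = 34; a[4] = 18; a[5] = 3; a[6] = 32; a[7] = 15; a[8] = 33; a[9] = 37.
The sequence repeats with period 9.
(509 - 0) mod 9 = 5, so a[509] = a[5] = 3.

3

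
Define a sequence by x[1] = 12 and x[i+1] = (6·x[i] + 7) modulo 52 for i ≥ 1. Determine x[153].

5

x[1] = 12,  x[2] = 27,  x[3] = 13,  x[4] = 33,  x[5] = 49,  x[6] = 41,  x[7] = 45,  x[8] = 17,  x[9] = 5,  x[10] = 37,  x[11] = 21,  x[12] = 29,  x[13] = 25,  x[14] = 1,  x[15] = 13.
Since x[15] = x[3] = 13, the sequence is eventually periodic: after a pre-period of length 2 it cycles with period 12.
For i ≥ 3, x[i] depends only on (i - 3) mod 12. (153 - 3) mod 12 = 6, so x[153] = x[9] = 5.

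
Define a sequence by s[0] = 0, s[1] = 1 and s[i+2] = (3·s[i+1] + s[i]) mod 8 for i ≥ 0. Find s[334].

5

s[0] = 0, s[1] = 1, s[2] = 3, s[3] = 2, s[4] = 1, s[5] = 5, s[6] = 0, s[7] = 5, s[8] = 7, s[9] = 2, s[10] = 5, s[11] = 1, s[12] = 0, s[13] = 1.
The sequence repeats with period 12.
(334 - 0) mod 12 = 10, so s[334] = s[10] = 5.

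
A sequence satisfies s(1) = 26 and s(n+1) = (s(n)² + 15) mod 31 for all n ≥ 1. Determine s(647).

4

Listing terms: s(1) = 26; s(2) = 9; s(3) = 3; s(4) = 24; s(5) = 2; s(6) = 19; s(7) = 4; s(8) = 0; s(9) = 15; s(10) = 23; s(11) = 17; s(12) = 25; s(13) = 20; s(14) = 12; s(15) = 4.
Since s(15) = s(7) = 4, the sequence is eventually periodic: after a pre-period of length 6 it cycles with period 8.
For n ≥ 7, s(n) depends only on (n - 7) mod 8. (647 - 7) mod 8 = 0, so s(647) = s(7) = 4.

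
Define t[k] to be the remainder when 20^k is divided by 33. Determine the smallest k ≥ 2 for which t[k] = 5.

t[1] = 20, t[2] = 4, t[3] = 14, t[4] = 16, t[5] = 23, t[6] = 31, t[7] = 26, t[8] = 25, t[9] = 5, t[10] = 1, t[11] = 20.
The sequence repeats with period 10.
The value 5 first appears (with k ≥ 2) at t[9].

9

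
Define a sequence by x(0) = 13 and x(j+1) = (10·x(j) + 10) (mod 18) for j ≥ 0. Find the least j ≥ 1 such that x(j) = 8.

4

Listing terms: x(0) = 13; x(1) = 14; x(2) = 6; x(3) = 16; x(4) = 8; x(5) = 0; x(6) = 10; x(7) = 2; x(8) = 12; x(9) = 4; x(10) = 14.
Since x(10) = x(1) = 14, the sequence is eventually periodic: after a pre-period of length 1 it cycles with period 9.
The value 8 first appears (with j ≥ 1) at x(4).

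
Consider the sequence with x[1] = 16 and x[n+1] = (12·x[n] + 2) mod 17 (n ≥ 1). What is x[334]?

10

We have x[1] = 16; x[2] = 7; x[3] = 1; x[4] = 14; x[5] = 0; x[6] = 2; x[7] = 9; x[8] = 8; x[9] = 13; x[10] = 5; x[11] = 11; x[12] = 15; x[13] = 12; x[14] = 10; x[15] = 3; x[16] = 4; x[17] = 16.
The sequence repeats with period 16.
(334 - 1) mod 16 = 13, so x[334] = x[14] = 10.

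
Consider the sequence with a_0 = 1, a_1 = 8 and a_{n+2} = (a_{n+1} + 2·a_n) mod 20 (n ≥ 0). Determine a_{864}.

6

a_0 = 1, a_1 = 8, a_2 = 10, a_3 = 6, a_4 = 6, a_5 = 18, a_6 = 10, a_7 = 6.
Since (a_6, a_7) = (a_2, a_3) = (10, 6) (two consecutive terms determine the rest), the sequence is eventually periodic: after a pre-period of length 2 it cycles with period 4.
For n ≥ 2, a_n depends only on (n - 2) mod 4. (864 - 2) mod 4 = 2, so a_{864} = a_4 = 6.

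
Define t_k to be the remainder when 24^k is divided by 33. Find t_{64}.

t_1 = 24; t_2 = 15; t_3 = 30; t_4 = 27; t_5 = 21; t_6 = 9; t_7 = 18; t_8 = 3; t_9 = 6; t_{10} = 12; t_{11} = 24.
The sequence repeats with period 10.
So t_{64} = t_{1 + ((64-1) mod 10)} = t_4 = 27.

27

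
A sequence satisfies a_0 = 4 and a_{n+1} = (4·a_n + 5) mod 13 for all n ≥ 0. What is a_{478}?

6

Listing terms: a_0 = 4, a_1 = 8, a_2 = 11, a_3 = 10, a_4 = 6, a_5 = 3, a_6 = 4.
Since a_6 = a_0 = 4, the sequence is periodic with period 6.
(478 - 0) mod 6 = 4, so a_{478} = a_4 = 6.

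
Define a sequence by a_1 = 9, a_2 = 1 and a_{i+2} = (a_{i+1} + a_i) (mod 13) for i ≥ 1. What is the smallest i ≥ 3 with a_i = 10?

3

a_1 = 9, a_2 = 1, a_3 = 10, a_4 = 11, a_5 = 8, a_6 = 6, a_7 = 1, a_8 = 7, a_9 = 8, a_{10} = 2, a_{11} = 10, a_{12} = 12, a_{13} = 9, a_{14} = 8, a_{15} = 4, a_{16} = 12, a_{17} = 3, a_{18} = 2, a_{19} = 5, a_{20} = 7, a_{21} = 12, a_{22} = 6, a_{23} = 5, a_{24} = 11, a_{25} = 3, a_{26} = 1, a_{27} = 4, a_{28} = 5, a_{29} = 9, a_{30} = 1.
Since (a_{29}, a_{30}) = (a_1, a_2) = (9, 1) (two consecutive terms determine the rest), the sequence is periodic with period 28.
The value 10 first appears (with i ≥ 3) at a_3.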